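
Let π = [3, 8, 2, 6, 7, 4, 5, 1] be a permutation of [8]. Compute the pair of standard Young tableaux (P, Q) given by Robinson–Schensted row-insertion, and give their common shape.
P = [1, 4, 5] / [2, 6, 7] / [3] / [8];  Q = [1, 2, 5] / [3, 4, 7] / [6] / [8];  common shape = (3, 3, 1, 1)

Row-insert the values π_1, π_2, … into P one at a time, bumping the leftmost entry strictly greater than the inserted value down to the next row. The recording tableau Q records, in position (i, j), the step at which that cell was added to P.
  Insert 3 (step 1): P = [3];  Q = [1]
  Insert 8 (step 2): P = [3, 8];  Q = [1, 2]
  Insert 2 (step 3): P = [2, 8] / [3];  Q = [1, 2] / [3]
  Insert 6 (step 4): P = [2, 6] / [3, 8];  Q = [1, 2] / [3, 4]
  Insert 7 (step 5): P = [2, 6, 7] / [3, 8];  Q = [1, 2, 5] / [3, 4]
  Insert 4 (step 6): P = [2, 4, 7] / [3, 6] / [8];  Q = [1, 2, 5] / [3, 4] / [6]
  Insert 5 (step 7): P = [2, 4, 5] / [3, 6, 7] / [8];  Q = [1, 2, 5] / [3, 4, 7] / [6]
  Insert 1 (step 8): P = [1, 4, 5] / [2, 6, 7] / [3] / [8];  Q = [1, 2, 5] / [3, 4, 7] / [6] / [8]
Final shape: (3, 3, 1, 1).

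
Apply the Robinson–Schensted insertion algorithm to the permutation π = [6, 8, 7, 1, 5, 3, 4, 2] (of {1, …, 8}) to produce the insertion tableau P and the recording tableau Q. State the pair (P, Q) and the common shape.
P = [1, 2, 4] / [3, 7] / [5] / [6] / [8];  Q = [1, 2, 7] / [3, 5] / [4] / [6] / [8];  common shape = (3, 2, 1, 1, 1)

Row-insert the values π_1, π_2, … into P one at a time, bumping the leftmost entry strictly greater than the inserted value down to the next row. The recording tableau Q records, in position (i, j), the step at which that cell was added to P.
  Insert 6 (step 1): P = [6];  Q = [1]
  Insert 8 (step 2): P = [6, 8];  Q = [1, 2]
  Insert 7 (step 3): P = [6, 7] / [8];  Q = [1, 2] / [3]
  Insert 1 (step 4): P = [1, 7] / [6] / [8];  Q = [1, 2] / [3] / [4]
  Insert 5 (step 5): P = [1, 5] / [6, 7] / [8];  Q = [1, 2] / [3, 5] / [4]
  Insert 3 (step 6): P = [1, 3] / [5, 7] / [6] / [8];  Q = [1, 2] / [3, 5] / [4] / [6]
  Insert 4 (step 7): P = [1, 3, 4] / [5, 7] / [6] / [8];  Q = [1, 2, 7] / [3, 5] / [4] / [6]
  Insert 2 (step 8): P = [1, 2, 4] / [3, 7] / [5] / [6] / [8];  Q = [1, 2, 7] / [3, 5] / [4] / [6] / [8]
Final shape: (3, 2, 1, 1, 1).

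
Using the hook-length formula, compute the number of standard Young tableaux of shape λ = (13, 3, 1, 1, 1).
# SYT of shape (13, 3, 1, 1, 1) = 175560

Hook-length formula: f^λ = n! / Π hook(c), product over all cells c of the Young diagram. For λ = (13, 3, 1, 1, 1), n = 19 boxes. Hook lengths by row (left-to-right, top-to-bottom): [17, 13, 12, 10, 9, 8, 7, 6, 5, 4, 3, 2, 1]; [6, 2, 1]; [3]; [2]; [1]. Product of hooks = 692897587200. So f^λ = 19! / 692897587200 = 121645100408832000 / 692897587200 = 175560.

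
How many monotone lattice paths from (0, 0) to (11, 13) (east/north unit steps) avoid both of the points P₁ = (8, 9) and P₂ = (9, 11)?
Number of paths = 1075114

Inclusion–exclusion. Total paths: C(24, 11) = 2496144. Through P₁: C(17, 8)·C(7, 3) = 850850. Through P₂: C(20, 9)·C(4, 2) = 1007760. Since P₁ is strictly southwest of P₂, a monotone path through both must visit P₁ then P₂; paths through both = C(17, 8)·C(3, 1)·C(4, 2) = 437580. Avoid both = 2496144 − 850850 − 1007760 + 437580 = 1075114.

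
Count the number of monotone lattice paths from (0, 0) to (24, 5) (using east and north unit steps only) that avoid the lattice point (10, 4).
Number of paths = 103740

Total paths from (0, 0) to (24, 5): C(29, 24) = 118755. Paths through (10, 4): (paths (0, 0) → (10, 4)) × (paths (10, 4) → (24, 5)) = C(14, 10) · C(15, 14) = 1001 · 15 = 15015. Avoidance count = 118755 − 15015 = 103740.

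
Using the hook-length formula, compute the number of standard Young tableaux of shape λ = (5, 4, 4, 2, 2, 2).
# SYT of shape (5, 4, 4, 2, 2, 2) = 16628040

Hook-length formula: f^λ = n! / Π hook(c), product over all cells c of the Young diagram. For λ = (5, 4, 4, 2, 2, 2), n = 19 boxes. Hook lengths by row (left-to-right, top-to-bottom): [10, 9, 5, 4, 1]; [8, 7, 3, 2]; [7, 6, 2, 1]; [4, 3]; [3, 2]; [2, 1]. Product of hooks = 7315660800. So f^λ = 19! / 7315660800 = 121645100408832000 / 7315660800 = 16628040.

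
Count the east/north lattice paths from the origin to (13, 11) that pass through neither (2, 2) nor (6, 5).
Number of paths = 1055952

Inclusion–exclusion. Total paths: C(24, 13) = 2496144. Through P₁: C(4, 2)·C(20, 11) = 1007760. Through P₂: C(11, 6)·C(13, 7) = 792792. Since P₁ is strictly southwest of P₂, a monotone path through both must visit P₁ then P₂; paths through both = C(4, 2)·C(7, 4)·C(13, 7) = 360360. Avoid both = 2496144 − 1007760 − 792792 + 360360 = 1055952.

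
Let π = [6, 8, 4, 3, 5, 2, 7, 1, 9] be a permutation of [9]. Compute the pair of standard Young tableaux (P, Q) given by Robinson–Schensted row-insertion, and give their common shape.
P = [1, 5, 7, 9] / [2, 8] / [3] / [4] / [6];  Q = [1, 2, 7, 9] / [3, 5] / [4] / [6] / [8];  common shape = (4, 2, 1, 1, 1)

Row-insert the values π_1, π_2, … into P one at a time, bumping the leftmost entry strictly greater than the inserted value down to the next row. The recording tableau Q records, in position (i, j), the step at which that cell was added to P.
  Insert 6 (step 1): P = [6];  Q = [1]
  Insert 8 (step 2): P = [6, 8];  Q = [1, 2]
  Insert 4 (step 3): P = [4, 8] / [6];  Q = [1, 2] / [3]
  Insert 3 (step 4): P = [3, 8] / [4] / [6];  Q = [1, 2] / [3] / [4]
  Insert 5 (step 5): P = [3, 5] / [4, 8] / [6];  Q = [1, 2] / [3, 5] / [4]
  Insert 2 (step 6): P = [2, 5] / [3, 8] / [4] / [6];  Q = [1, 2] / [3, 5] / [4] / [6]
  Insert 7 (step 7): P = [2, 5, 7] / [3, 8] / [4] / [6];  Q = [1, 2, 7] / [3, 5] / [4] / [6]
  Insert 1 (step 8): P = [1, 5, 7] / [2, 8] / [3] / [4] / [6];  Q = [1, 2, 7] / [3, 5] / [4] / [6] / [8]
  Insert 9 (step 9): P = [1, 5, 7, 9] / [2, 8] / [3] / [4] / [6];  Q = [1, 2, 7, 9] / [3, 5] / [4] / [6] / [8]
Final shape: (4, 2, 1, 1, 1).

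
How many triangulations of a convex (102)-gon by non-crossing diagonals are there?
C_100 = 896519947090131496687170070074100632420837521538745909320

These polygon triangulations are counted by the Catalan number C_n = (1/(n + 1)) · C(2n, n). For n = 100: C_100 = (1/101) · C(200, 100) = 90548514656103281165404177077484163874504589675413336841320/101 = 896519947090131496687170070074100632420837521538745909320.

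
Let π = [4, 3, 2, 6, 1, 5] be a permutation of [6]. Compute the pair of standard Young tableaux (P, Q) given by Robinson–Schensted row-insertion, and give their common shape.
P = [1, 5] / [2, 6] / [3] / [4];  Q = [1, 4] / [2, 6] / [3] / [5];  common shape = (2, 2, 1, 1)

Row-insert the values π_1, π_2, … into P one at a time, bumping the leftmost entry strictly greater than the inserted value down to the next row. The recording tableau Q records, in position (i, j), the step at which that cell was added to P.
  Insert 4 (step 1): P = [4];  Q = [1]
  Insert 3 (step 2): P = [3] / [4];  Q = [1] / [2]
  Insert 2 (step 3): P = [2] / [3] / [4];  Q = [1] / [2] / [3]
  Insert 6 (step 4): P = [2, 6] / [3] / [4];  Q = [1, 4] / [2] / [3]
  Insert 1 (step 5): P = [1, 6] / [2] / [3] / [4];  Q = [1, 4] / [2] / [3] / [5]
  Insert 5 (step 6): P = [1, 5] / [2, 6] / [3] / [4];  Q = [1, 4] / [2, 6] / [3] / [5]
Final shape: (2, 2, 1, 1).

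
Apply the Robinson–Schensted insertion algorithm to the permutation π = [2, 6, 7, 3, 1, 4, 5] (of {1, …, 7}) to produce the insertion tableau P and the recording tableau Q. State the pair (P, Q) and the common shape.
P = [1, 3, 4, 5] / [2, 7] / [6];  Q = [1, 2, 3, 7] / [4, 6] / [5];  common shape = (4, 2, 1)

Row-insert the values π_1, π_2, … into P one at a time, bumping the leftmost entry strictly greater than the inserted value down to the next row. The recording tableau Q records, in position (i, j), the step at which that cell was added to P.
  Insert 2 (step 1): P = [2];  Q = [1]
  Insert 6 (step 2): P = [2, 6];  Q = [1, 2]
  Insert 7 (step 3): P = [2, 6, 7];  Q = [1, 2, 3]
  Insert 3 (step 4): P = [2, 3, 7] / [6];  Q = [1, 2, 3] / [4]
  Insert 1 (step 5): P = [1, 3, 7] / [2] / [6];  Q = [1, 2, 3] / [4] / [5]
  Insert 4 (step 6): P = [1, 3, 4] / [2, 7] / [6];  Q = [1, 2, 3] / [4, 6] / [5]
  Insert 5 (step 7): P = [1, 3, 4, 5] / [2, 7] / [6];  Q = [1, 2, 3, 7] / [4, 6] / [5]
Final shape: (4, 2, 1).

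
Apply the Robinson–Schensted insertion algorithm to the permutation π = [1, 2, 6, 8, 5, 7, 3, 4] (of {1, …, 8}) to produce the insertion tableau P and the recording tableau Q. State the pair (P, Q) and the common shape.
P = [1, 2, 3, 4] / [5, 7] / [6, 8];  Q = [1, 2, 3, 4] / [5, 6] / [7, 8];  common shape = (4, 2, 2)

Row-insert the values π_1, π_2, … into P one at a time, bumping the leftmost entry strictly greater than the inserted value down to the next row. The recording tableau Q records, in position (i, j), the step at which that cell was added to P.
  Insert 1 (step 1): P = [1];  Q = [1]
  Insert 2 (step 2): P = [1, 2];  Q = [1, 2]
  Insert 6 (step 3): P = [1, 2, 6];  Q = [1, 2, 3]
  Insert 8 (step 4): P = [1, 2, 6, 8];  Q = [1, 2, 3, 4]
  Insert 5 (step 5): P = [1, 2, 5, 8] / [6];  Q = [1, 2, 3, 4] / [5]
  Insert 7 (step 6): P = [1, 2, 5, 7] / [6, 8];  Q = [1, 2, 3, 4] / [5, 6]
  Insert 3 (step 7): P = [1, 2, 3, 7] / [5, 8] / [6];  Q = [1, 2, 3, 4] / [5, 6] / [7]
  Insert 4 (step 8): P = [1, 2, 3, 4] / [5, 7] / [6, 8];  Q = [1, 2, 3, 4] / [5, 6] / [7, 8]
Final shape: (4, 2, 2).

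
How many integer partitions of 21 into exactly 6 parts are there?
p(21, 6 parts) = 110

Partitions of n into exactly k parts are in bijection with partitions of n − k into at most k parts (subtract 1 from each part). So p(21, exactly 6) = p(15, parts ≤ 6). Computing via the recurrence p(m, j) = p(m, j−1) + p(m−j, j) gives 110.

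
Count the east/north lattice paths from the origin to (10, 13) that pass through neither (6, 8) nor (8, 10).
Number of paths = 508288

Inclusion–exclusion. Total paths: C(23, 10) = 1144066. Through P₁: C(14, 6)·C(9, 4) = 378378. Through P₂: C(18, 8)·C(5, 2) = 437580. Since P₁ is strictly southwest of P₂, a monotone path through both must visit P₁ then P₂; paths through both = C(14, 6)·C(4, 2)·C(5, 2) = 180180. Avoid both = 1144066 − 378378 − 437580 + 180180 = 508288.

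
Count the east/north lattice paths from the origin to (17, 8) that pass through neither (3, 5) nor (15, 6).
Number of paths = 722279

Inclusion–exclusion. Total paths: C(25, 17) = 1081575. Through P₁: C(8, 3)·C(17, 14) = 38080. Through P₂: C(21, 15)·C(4, 2) = 325584. Since P₁ is strictly southwest of P₂, a monotone path through both must visit P₁ then P₂; paths through both = C(8, 3)·C(13, 12)·C(4, 2) = 4368. Avoid both = 1081575 − 38080 − 325584 + 4368 = 722279.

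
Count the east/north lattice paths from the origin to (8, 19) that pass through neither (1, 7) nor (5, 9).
Number of paths = 1278719

Inclusion–exclusion. Total paths: C(27, 8) = 2220075. Through P₁: C(8, 1)·C(19, 7) = 403104. Through P₂: C(14, 5)·C(13, 3) = 572572. Since P₁ is strictly southwest of P₂, a monotone path through both must visit P₁ then P₂; paths through both = C(8, 1)·C(6, 4)·C(13, 3) = 34320. Avoid both = 2220075 − 403104 − 572572 + 34320 = 1278719.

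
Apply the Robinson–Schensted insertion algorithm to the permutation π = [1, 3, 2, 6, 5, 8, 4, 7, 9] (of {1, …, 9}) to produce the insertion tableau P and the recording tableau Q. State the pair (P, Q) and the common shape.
P = [1, 2, 4, 7, 9] / [3, 5, 8] / [6];  Q = [1, 2, 4, 6, 9] / [3, 5, 8] / [7];  common shape = (5, 3, 1)

Row-insert the values π_1, π_2, … into P one at a time, bumping the leftmost entry strictly greater than the inserted value down to the next row. The recording tableau Q records, in position (i, j), the step at which that cell was added to P.
  Insert 1 (step 1): P = [1];  Q = [1]
  Insert 3 (step 2): P = [1, 3];  Q = [1, 2]
  Insert 2 (step 3): P = [1, 2] / [3];  Q = [1, 2] / [3]
  Insert 6 (step 4): P = [1, 2, 6] / [3];  Q = [1, 2, 4] / [3]
  Insert 5 (step 5): P = [1, 2, 5] / [3, 6];  Q = [1, 2, 4] / [3, 5]
  Insert 8 (step 6): P = [1, 2, 5, 8] / [3, 6];  Q = [1, 2, 4, 6] / [3, 5]
  Insert 4 (step 7): P = [1, 2, 4, 8] / [3, 5] / [6];  Q = [1, 2, 4, 6] / [3, 5] / [7]
  Insert 7 (step 8): P = [1, 2, 4, 7] / [3, 5, 8] / [6];  Q = [1, 2, 4, 6] / [3, 5, 8] / [7]
  Insert 9 (step 9): P = [1, 2, 4, 7, 9] / [3, 5, 8] / [6];  Q = [1, 2, 4, 6, 9] / [3, 5, 8] / [7]
Final shape: (5, 3, 1).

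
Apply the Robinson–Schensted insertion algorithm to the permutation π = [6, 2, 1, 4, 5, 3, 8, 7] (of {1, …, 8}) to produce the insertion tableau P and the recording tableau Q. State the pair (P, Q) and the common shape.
P = [1, 3, 5, 7] / [2, 4, 8] / [6];  Q = [1, 4, 5, 7] / [2, 6, 8] / [3];  common shape = (4, 3, 1)

Row-insert the values π_1, π_2, … into P one at a time, bumping the leftmost entry strictly greater than the inserted value down to the next row. The recording tableau Q records, in position (i, j), the step at which that cell was added to P.
  Insert 6 (step 1): P = [6];  Q = [1]
  Insert 2 (step 2): P = [2] / [6];  Q = [1] / [2]
  Insert 1 (step 3): P = [1] / [2] / [6];  Q = [1] / [2] / [3]
  Insert 4 (step 4): P = [1, 4] / [2] / [6];  Q = [1, 4] / [2] / [3]
  Insert 5 (step 5): P = [1, 4, 5] / [2] / [6];  Q = [1, 4, 5] / [2] / [3]
  Insert 3 (step 6): P = [1, 3, 5] / [2, 4] / [6];  Q = [1, 4, 5] / [2, 6] / [3]
  Insert 8 (step 7): P = [1, 3, 5, 8] / [2, 4] / [6];  Q = [1, 4, 5, 7] / [2, 6] / [3]
  Insert 7 (step 8): P = [1, 3, 5, 7] / [2, 4, 8] / [6];  Q = [1, 4, 5, 7] / [2, 6, 8] / [3]
Final shape: (4, 3, 1).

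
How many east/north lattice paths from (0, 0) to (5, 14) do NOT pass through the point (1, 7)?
Number of paths = 8988

Total paths from (0, 0) to (5, 14): C(19, 5) = 11628. Paths through (1, 7): (paths (0, 0) → (1, 7)) × (paths (1, 7) → (5, 14)) = C(8, 1) · C(11, 4) = 8 · 330 = 2640. Avoidance count = 11628 − 2640 = 8988.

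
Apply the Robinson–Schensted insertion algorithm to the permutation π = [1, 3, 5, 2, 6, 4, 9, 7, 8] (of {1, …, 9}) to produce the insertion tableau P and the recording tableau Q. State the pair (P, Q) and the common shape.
P = [1, 2, 4, 6, 7, 8] / [3, 5, 9];  Q = [1, 2, 3, 5, 7, 9] / [4, 6, 8];  common shape = (6, 3)

Row-insert the values π_1, π_2, … into P one at a time, bumping the leftmost entry strictly greater than the inserted value down to the next row. The recording tableau Q records, in position (i, j), the step at which that cell was added to P.
  Insert 1 (step 1): P = [1];  Q = [1]
  Insert 3 (step 2): P = [1, 3];  Q = [1, 2]
  Insert 5 (step 3): P = [1, 3, 5];  Q = [1, 2, 3]
  Insert 2 (step 4): P = [1, 2, 5] / [3];  Q = [1, 2, 3] / [4]
  Insert 6 (step 5): P = [1, 2, 5, 6] / [3];  Q = [1, 2, 3, 5] / [4]
  Insert 4 (step 6): P = [1, 2, 4, 6] / [3, 5];  Q = [1, 2, 3, 5] / [4, 6]
  Insert 9 (step 7): P = [1, 2, 4, 6, 9] / [3, 5];  Q = [1, 2, 3, 5, 7] / [4, 6]
  Insert 7 (step 8): P = [1, 2, 4, 6, 7] / [3, 5, 9];  Q = [1, 2, 3, 5, 7] / [4, 6, 8]
  Insert 8 (step 9): P = [1, 2, 4, 6, 7, 8] / [3, 5, 9];  Q = [1, 2, 3, 5, 7, 9] / [4, 6, 8]
Final shape: (6, 3).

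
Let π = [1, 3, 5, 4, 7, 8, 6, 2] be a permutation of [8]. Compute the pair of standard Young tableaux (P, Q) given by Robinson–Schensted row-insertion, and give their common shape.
P = [1, 2, 4, 6, 8] / [3, 7] / [5];  Q = [1, 2, 3, 5, 6] / [4, 7] / [8];  common shape = (5, 2, 1)

Row-insert the values π_1, π_2, … into P one at a time, bumping the leftmost entry strictly greater than the inserted value down to the next row. The recording tableau Q records, in position (i, j), the step at which that cell was added to P.
  Insert 1 (step 1): P = [1];  Q = [1]
  Insert 3 (step 2): P = [1, 3];  Q = [1, 2]
  Insert 5 (step 3): P = [1, 3, 5];  Q = [1, 2, 3]
  Insert 4 (step 4): P = [1, 3, 4] / [5];  Q = [1, 2, 3] / [4]
  Insert 7 (step 5): P = [1, 3, 4, 7] / [5];  Q = [1, 2, 3, 5] / [4]
  Insert 8 (step 6): P = [1, 3, 4, 7, 8] / [5];  Q = [1, 2, 3, 5, 6] / [4]
  Insert 6 (step 7): P = [1, 3, 4, 6, 8] / [5, 7];  Q = [1, 2, 3, 5, 6] / [4, 7]
  Insert 2 (step 8): P = [1, 2, 4, 6, 8] / [3, 7] / [5];  Q = [1, 2, 3, 5, 6] / [4, 7] / [8]
Final shape: (5, 2, 1).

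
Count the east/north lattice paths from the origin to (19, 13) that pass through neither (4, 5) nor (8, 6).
Number of paths = 210075684

Inclusion–exclusion. Total paths: C(32, 19) = 347373600. Through P₁: C(9, 4)·C(23, 15) = 61779564. Through P₂: C(14, 8)·C(18, 11) = 95567472. Since P₁ is strictly southwest of P₂, a monotone path through both must visit P₁ then P₂; paths through both = C(9, 4)·C(5, 4)·C(18, 11) = 20049120. Avoid both = 347373600 − 61779564 − 95567472 + 20049120 = 210075684.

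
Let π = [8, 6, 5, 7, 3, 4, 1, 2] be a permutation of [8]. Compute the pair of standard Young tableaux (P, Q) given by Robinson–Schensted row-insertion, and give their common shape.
P = [1, 2] / [3, 4] / [5, 7] / [6] / [8];  Q = [1, 4] / [2, 6] / [3, 8] / [5] / [7];  common shape = (2, 2, 2, 1, 1)

Row-insert the values π_1, π_2, … into P one at a time, bumping the leftmost entry strictly greater than the inserted value down to the next row. The recording tableau Q records, in position (i, j), the step at which that cell was added to P.
  Insert 8 (step 1): P = [8];  Q = [1]
  Insert 6 (step 2): P = [6] / [8];  Q = [1] / [2]
  Insert 5 (step 3): P = [5] / [6] / [8];  Q = [1] / [2] / [3]
  Insert 7 (step 4): P = [5, 7] / [6] / [8];  Q = [1, 4] / [2] / [3]
  Insert 3 (step 5): P = [3, 7] / [5] / [6] / [8];  Q = [1, 4] / [2] / [3] / [5]
  Insert 4 (step 6): P = [3, 4] / [5, 7] / [6] / [8];  Q = [1, 4] / [2, 6] / [3] / [5]
  Insert 1 (step 7): P = [1, 4] / [3, 7] / [5] / [6] / [8];  Q = [1, 4] / [2, 6] / [3] / [5] / [7]
  Insert 2 (step 8): P = [1, 2] / [3, 4] / [5, 7] / [6] / [8];  Q = [1, 4] / [2, 6] / [3, 8] / [5] / [7]
Final shape: (2, 2, 2, 1, 1).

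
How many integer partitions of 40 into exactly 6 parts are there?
p(40, 6 parts) = 1945

Partitions of n into exactly k parts are in bijection with partitions of n − k into at most k parts (subtract 1 from each part). So p(40, exactly 6) = p(34, parts ≤ 6). Computing via the recurrence p(m, j) = p(m, j−1) + p(m−j, j) gives 1945.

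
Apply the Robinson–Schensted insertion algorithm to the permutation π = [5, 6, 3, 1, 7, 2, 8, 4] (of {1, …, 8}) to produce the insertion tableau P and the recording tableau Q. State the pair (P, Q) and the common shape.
P = [1, 2, 4, 8] / [3, 6, 7] / [5];  Q = [1, 2, 5, 7] / [3, 6, 8] / [4];  common shape = (4, 3, 1)

Row-insert the values π_1, π_2, … into P one at a time, bumping the leftmost entry strictly greater than the inserted value down to the next row. The recording tableau Q records, in position (i, j), the step at which that cell was added to P.
  Insert 5 (step 1): P = [5];  Q = [1]
  Insert 6 (step 2): P = [5, 6];  Q = [1, 2]
  Insert 3 (step 3): P = [3, 6] / [5];  Q = [1, 2] / [3]
  Insert 1 (step 4): P = [1, 6] / [3] / [5];  Q = [1, 2] / [3] / [4]
  Insert 7 (step 5): P = [1, 6, 7] / [3] / [5];  Q = [1, 2, 5] / [3] / [4]
  Insert 2 (step 6): P = [1, 2, 7] / [3, 6] / [5];  Q = [1, 2, 5] / [3, 6] / [4]
  Insert 8 (step 7): P = [1, 2, 7, 8] / [3, 6] / [5];  Q = [1, 2, 5, 7] / [3, 6] / [4]
  Insert 4 (step 8): P = [1, 2, 4, 8] / [3, 6, 7] / [5];  Q = [1, 2, 5, 7] / [3, 6, 8] / [4]
Final shape: (4, 3, 1).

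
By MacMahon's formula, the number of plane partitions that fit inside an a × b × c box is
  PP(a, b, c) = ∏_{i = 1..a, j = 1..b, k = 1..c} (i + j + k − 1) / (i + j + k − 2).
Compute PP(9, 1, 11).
PP(9, 1, 11) = 167960

Evaluate the triple product over i = 1..9, j = 1..1, k = 1..11. The factors are (2/1) · (3/2) · (4/3) · (5/4) · (6/5) · (7/6) · (8/7) · (9/8) · … (99 factors total). The numerators and denominators telescope so the product is an integer; carrying out the multiplication exactly gives PP(9, 1, 11) = 167960.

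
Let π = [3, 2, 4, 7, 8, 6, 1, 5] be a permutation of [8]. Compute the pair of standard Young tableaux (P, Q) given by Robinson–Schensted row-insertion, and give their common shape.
P = [1, 4, 5, 8] / [2, 6] / [3, 7];  Q = [1, 3, 4, 5] / [2, 6] / [7, 8];  common shape = (4, 2, 2)

Row-insert the values π_1, π_2, … into P one at a time, bumping the leftmost entry strictly greater than the inserted value down to the next row. The recording tableau Q records, in position (i, j), the step at which that cell was added to P.
  Insert 3 (step 1): P = [3];  Q = [1]
  Insert 2 (step 2): P = [2] / [3];  Q = [1] / [2]
  Insert 4 (step 3): P = [2, 4] / [3];  Q = [1, 3] / [2]
  Insert 7 (step 4): P = [2, 4, 7] / [3];  Q = [1, 3, 4] / [2]
  Insert 8 (step 5): P = [2, 4, 7, 8] / [3];  Q = [1, 3, 4, 5] / [2]
  Insert 6 (step 6): P = [2, 4, 6, 8] / [3, 7];  Q = [1, 3, 4, 5] / [2, 6]
  Insert 1 (step 7): P = [1, 4, 6, 8] / [2, 7] / [3];  Q = [1, 3, 4, 5] / [2, 6] / [7]
  Insert 5 (step 8): P = [1, 4, 5, 8] / [2, 6] / [3, 7];  Q = [1, 3, 4, 5] / [2, 6] / [7, 8]
Final shape: (4, 2, 2).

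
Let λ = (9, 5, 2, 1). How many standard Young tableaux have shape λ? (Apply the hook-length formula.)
# SYT of shape (9, 5, 2, 1) = 583440

Hook-length formula: f^λ = n! / Π hook(c), product over all cells c of the Young diagram. For λ = (9, 5, 2, 1), n = 17 boxes. Hook lengths by row (left-to-right, top-to-bottom): [12, 10, 8, 7, 6, 4, 3, 2, 1]; [7, 5, 3, 2, 1]; [3, 1]; [1]. Product of hooks = 609638400. So f^λ = 17! / 609638400 = 355687428096000 / 609638400 = 583440.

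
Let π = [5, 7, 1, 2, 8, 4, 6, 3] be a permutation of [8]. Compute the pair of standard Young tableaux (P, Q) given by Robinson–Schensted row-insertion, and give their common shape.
P = [1, 2, 3, 6] / [4, 7, 8] / [5];  Q = [1, 2, 5, 7] / [3, 4, 6] / [8];  common shape = (4, 3, 1)

Row-insert the values π_1, π_2, … into P one at a time, bumping the leftmost entry strictly greater than the inserted value down to the next row. The recording tableau Q records, in position (i, j), the step at which that cell was added to P.
  Insert 5 (step 1): P = [5];  Q = [1]
  Insert 7 (step 2): P = [5, 7];  Q = [1, 2]
  Insert 1 (step 3): P = [1, 7] / [5];  Q = [1, 2] / [3]
  Insert 2 (step 4): P = [1, 2] / [5, 7];  Q = [1, 2] / [3, 4]
  Insert 8 (step 5): P = [1, 2, 8] / [5, 7];  Q = [1, 2, 5] / [3, 4]
  Insert 4 (step 6): P = [1, 2, 4] / [5, 7, 8];  Q = [1, 2, 5] / [3, 4, 6]
  Insert 6 (step 7): P = [1, 2, 4, 6] / [5, 7, 8];  Q = [1, 2, 5, 7] / [3, 4, 6]
  Insert 3 (step 8): P = [1, 2, 3, 6] / [4, 7, 8] / [5];  Q = [1, 2, 5, 7] / [3, 4, 6] / [8]
Final shape: (4, 3, 1).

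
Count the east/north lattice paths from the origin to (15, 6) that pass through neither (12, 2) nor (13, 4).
Number of paths = 38437

Inclusion–exclusion. Total paths: C(21, 15) = 54264. Through P₁: C(14, 12)·C(7, 3) = 3185. Through P₂: C(17, 13)·C(4, 2) = 14280. Since P₁ is strictly southwest of P₂, a monotone path through both must visit P₁ then P₂; paths through both = C(14, 12)·C(3, 1)·C(4, 2) = 1638. Avoid both = 54264 − 3185 − 14280 + 1638 = 38437.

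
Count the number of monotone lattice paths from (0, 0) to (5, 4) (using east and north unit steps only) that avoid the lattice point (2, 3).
Number of paths = 86

Total paths from (0, 0) to (5, 4): C(9, 5) = 126. Paths through (2, 3): (paths (0, 0) → (2, 3)) × (paths (2, 3) → (5, 4)) = C(5, 2) · C(4, 3) = 10 · 4 = 40. Avoidance count = 126 − 40 = 86.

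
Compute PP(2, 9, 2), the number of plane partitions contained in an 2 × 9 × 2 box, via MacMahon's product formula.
PP(2, 9, 2) = 1210

Evaluate the triple product over i = 1..2, j = 1..9, k = 1..2. The factors are (2/1) · (3/2) · (3/2) · (4/3) · (4/3) · (5/4) · (5/4) · (6/5) · … (36 factors total). The numerators and denominators telescope so the product is an integer; carrying out the multiplication exactly gives PP(2, 9, 2) = 1210.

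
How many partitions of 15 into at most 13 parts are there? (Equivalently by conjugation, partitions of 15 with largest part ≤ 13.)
p(15, parts ≤ 13) = 174

Partitions of 15 with all parts ≤ 13: 13+2, 13+1+1, 12+3, 12+2+1, 12+1+1+1, 11+4, 11+3+1, 11+2+2, 11+2+1+1, 11+1+1+1+1, 10+5, 10+4+1, 10+3+2, 10+3+1+1, 10+2+2+1, 10+2+1+1+1, 10+1+1+1+1+1, 9+6, 9+5+1, 9+4+2, 9+4+1+1, 9+3+3, 9+3+2+1, 9+3+1+1+1, 9+2+2+2, 9+2+2+1+1, 9+2+1+1+1+1, 9+1+1+1+1+1+1, 8+7, 8+6+1, … (174 total). Count = 174.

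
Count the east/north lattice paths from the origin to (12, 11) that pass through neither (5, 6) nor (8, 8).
Number of paths = 697424

Inclusion–exclusion. Total paths: C(23, 12) = 1352078. Through P₁: C(11, 5)·C(12, 7) = 365904. Through P₂: C(16, 8)·C(7, 4) = 450450. Since P₁ is strictly southwest of P₂, a monotone path through both must visit P₁ then P₂; paths through both = C(11, 5)·C(5, 3)·C(7, 4) = 161700. Avoid both = 1352078 − 365904 − 450450 + 161700 = 697424.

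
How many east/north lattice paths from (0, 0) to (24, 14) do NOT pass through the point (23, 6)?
Number of paths = 9665278920

Total paths from (0, 0) to (24, 14): C(38, 24) = 9669554100. Paths through (23, 6): (paths (0, 0) → (23, 6)) × (paths (23, 6) → (24, 14)) = C(29, 23) · C(9, 1) = 475020 · 9 = 4275180. Avoidance count = 9669554100 − 4275180 = 9665278920.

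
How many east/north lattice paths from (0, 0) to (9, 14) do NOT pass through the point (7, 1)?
Number of paths = 816350

Total paths from (0, 0) to (9, 14): C(23, 9) = 817190. Paths through (7, 1): (paths (0, 0) → (7, 1)) × (paths (7, 1) → (9, 14)) = C(8, 7) · C(15, 2) = 8 · 105 = 840. Avoidance count = 817190 − 840 = 816350.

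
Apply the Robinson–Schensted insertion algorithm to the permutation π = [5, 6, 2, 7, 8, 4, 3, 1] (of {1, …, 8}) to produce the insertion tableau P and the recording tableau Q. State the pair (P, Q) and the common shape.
P = [1, 3, 7, 8] / [2, 6] / [4] / [5];  Q = [1, 2, 4, 5] / [3, 6] / [7] / [8];  common shape = (4, 2, 1, 1)

Row-insert the values π_1, π_2, … into P one at a time, bumping the leftmost entry strictly greater than the inserted value down to the next row. The recording tableau Q records, in position (i, j), the step at which that cell was added to P.
  Insert 5 (step 1): P = [5];  Q = [1]
  Insert 6 (step 2): P = [5, 6];  Q = [1, 2]
  Insert 2 (step 3): P = [2, 6] / [5];  Q = [1, 2] / [3]
  Insert 7 (step 4): P = [2, 6, 7] / [5];  Q = [1, 2, 4] / [3]
  Insert 8 (step 5): P = [2, 6, 7, 8] / [5];  Q = [1, 2, 4, 5] / [3]
  Insert 4 (step 6): P = [2, 4, 7, 8] / [5, 6];  Q = [1, 2, 4, 5] / [3, 6]
  Insert 3 (step 7): P = [2, 3, 7, 8] / [4, 6] / [5];  Q = [1, 2, 4, 5] / [3, 6] / [7]
  Insert 1 (step 8): P = [1, 3, 7, 8] / [2, 6] / [4] / [5];  Q = [1, 2, 4, 5] / [3, 6] / [7] / [8]
Final shape: (4, 2, 1, 1).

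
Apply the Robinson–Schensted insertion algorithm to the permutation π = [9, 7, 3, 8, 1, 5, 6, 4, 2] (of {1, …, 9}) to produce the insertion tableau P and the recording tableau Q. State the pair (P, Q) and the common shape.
P = [1, 2, 6] / [3, 4] / [5, 8] / [7] / [9];  Q = [1, 4, 7] / [2, 6] / [3, 8] / [5] / [9];  common shape = (3, 2, 2, 1, 1)

Row-insert the values π_1, π_2, … into P one at a time, bumping the leftmost entry strictly greater than the inserted value down to the next row. The recording tableau Q records, in position (i, j), the step at which that cell was added to P.
  Insert 9 (step 1): P = [9];  Q = [1]
  Insert 7 (step 2): P = [7] / [9];  Q = [1] / [2]
  Insert 3 (step 3): P = [3] / [7] / [9];  Q = [1] / [2] / [3]
  Insert 8 (step 4): P = [3, 8] / [7] / [9];  Q = [1, 4] / [2] / [3]
  Insert 1 (step 5): P = [1, 8] / [3] / [7] / [9];  Q = [1, 4] / [2] / [3] / [5]
  Insert 5 (step 6): P = [1, 5] / [3, 8] / [7] / [9];  Q = [1, 4] / [2, 6] / [3] / [5]
  Insert 6 (step 7): P = [1, 5, 6] / [3, 8] / [7] / [9];  Q = [1, 4, 7] / [2, 6] / [3] / [5]
  Insert 4 (step 8): P = [1, 4, 6] / [3, 5] / [7, 8] / [9];  Q = [1, 4, 7] / [2, 6] / [3, 8] / [5]
  Insert 2 (step 9): P = [1, 2, 6] / [3, 4] / [5, 8] / [7] / [9];  Q = [1, 4, 7] / [2, 6] / [3, 8] / [5] / [9]
Final shape: (3, 2, 2, 1, 1).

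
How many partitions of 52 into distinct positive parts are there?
q(52) = 4582

A partition into distinct parts is a strictly decreasing sequence summing to n. The recurrence d(n, m) = d(n, m−1) + d(n−m, m−1) (use part m at most once) with q(n) = d(n, n) gives q(52) = 4582. (Euler's theorem: # distinct-part partitions = # odd-part partitions.)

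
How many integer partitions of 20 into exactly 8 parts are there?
p(20, 8 parts) = 70

Partitions of n into exactly k parts are in bijection with partitions of n − k into at most k parts (subtract 1 from each part). So p(20, exactly 8) = p(12, parts ≤ 8). Computing via the recurrence p(m, j) = p(m, j−1) + p(m−j, j) gives 70.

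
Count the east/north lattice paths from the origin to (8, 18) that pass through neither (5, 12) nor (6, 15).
Number of paths = 747363

Inclusion–exclusion. Total paths: C(26, 8) = 1562275. Through P₁: C(17, 5)·C(9, 3) = 519792. Through P₂: C(21, 6)·C(5, 2) = 542640. Since P₁ is strictly southwest of P₂, a monotone path through both must visit P₁ then P₂; paths through both = C(17, 5)·C(4, 1)·C(5, 2) = 247520. Avoid both = 1562275 − 519792 − 542640 + 247520 = 747363.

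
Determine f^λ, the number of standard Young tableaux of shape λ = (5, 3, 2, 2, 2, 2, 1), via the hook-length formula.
# SYT of shape (5, 3, 2, 2, 2, 2, 1) = 1082900

Hook-length formula: f^λ = n! / Π hook(c), product over all cells c of the Young diagram. For λ = (5, 3, 2, 2, 2, 2, 1), n = 17 boxes. Hook lengths by row (left-to-right, top-to-bottom): [11, 9, 4, 2, 1]; [8, 6, 1]; [6, 4]; [5, 3]; [4, 2]; [3, 1]; [1]. Product of hooks = 328458240. So f^λ = 17! / 328458240 = 355687428096000 / 328458240 = 1082900.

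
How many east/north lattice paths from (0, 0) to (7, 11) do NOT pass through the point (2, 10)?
Number of paths = 31428

Total paths from (0, 0) to (7, 11): C(18, 7) = 31824. Paths through (2, 10): (paths (0, 0) → (2, 10)) × (paths (2, 10) → (7, 11)) = C(12, 2) · C(6, 5) = 66 · 6 = 396. Avoidance count = 31824 − 396 = 31428.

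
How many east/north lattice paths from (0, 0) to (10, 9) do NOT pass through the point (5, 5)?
Number of paths = 60626

Total paths from (0, 0) to (10, 9): C(19, 10) = 92378. Paths through (5, 5): (paths (0, 0) → (5, 5)) × (paths (5, 5) → (10, 9)) = C(10, 5) · C(9, 5) = 252 · 126 = 31752. Avoidance count = 92378 − 31752 = 60626.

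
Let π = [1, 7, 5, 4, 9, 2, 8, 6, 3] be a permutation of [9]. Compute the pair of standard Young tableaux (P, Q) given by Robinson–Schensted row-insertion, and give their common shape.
P = [1, 2, 3] / [4, 6] / [5, 8] / [7, 9];  Q = [1, 2, 5] / [3, 7] / [4, 8] / [6, 9];  common shape = (3, 2, 2, 2)

Row-insert the values π_1, π_2, … into P one at a time, bumping the leftmost entry strictly greater than the inserted value down to the next row. The recording tableau Q records, in position (i, j), the step at which that cell was added to P.
  Insert 1 (step 1): P = [1];  Q = [1]
  Insert 7 (step 2): P = [1, 7];  Q = [1, 2]
  Insert 5 (step 3): P = [1, 5] / [7];  Q = [1, 2] / [3]
  Insert 4 (step 4): P = [1, 4] / [5] / [7];  Q = [1, 2] / [3] / [4]
  Insert 9 (step 5): P = [1, 4, 9] / [5] / [7];  Q = [1, 2, 5] / [3] / [4]
  Insert 2 (step 6): P = [1, 2, 9] / [4] / [5] / [7];  Q = [1, 2, 5] / [3] / [4] / [6]
  Insert 8 (step 7): P = [1, 2, 8] / [4, 9] / [5] / [7];  Q = [1, 2, 5] / [3, 7] / [4] / [6]
  Insert 6 (step 8): P = [1, 2, 6] / [4, 8] / [5, 9] / [7];  Q = [1, 2, 5] / [3, 7] / [4, 8] / [6]
  Insert 3 (step 9): P = [1, 2, 3] / [4, 6] / [5, 8] / [7, 9];  Q = [1, 2, 5] / [3, 7] / [4, 8] / [6, 9]
Final shape: (3, 2, 2, 2).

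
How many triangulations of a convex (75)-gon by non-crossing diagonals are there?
C_73 = 79463489365077377841208237632349268884500

These polygon triangulations are counted by the Catalan number C_n = (1/(n + 1)) · C(2n, n). For n = 73: C_73 = (1/74) · C(146, 73) = 5880298213015725960249409584793845897453000/74 = 79463489365077377841208237632349268884500.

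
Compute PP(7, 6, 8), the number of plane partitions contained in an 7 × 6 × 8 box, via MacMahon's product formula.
PP(7, 6, 8) = 19702998159210080

Evaluate the triple product over i = 1..7, j = 1..6, k = 1..8. The factors are (2/1) · (3/2) · (4/3) · (5/4) · (6/5) · (7/6) · (8/7) · (9/8) · … (336 factors total). The numerators and denominators telescope so the product is an integer; carrying out the multiplication exactly gives PP(7, 6, 8) = 19702998159210080.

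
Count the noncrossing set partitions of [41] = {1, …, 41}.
C_41 = 10113918591637898134020

These noncrossing partitions are counted by the Catalan number C_n = (1/(n + 1)) · C(2n, n). For n = 41: C_41 = (1/42) · C(82, 41) = 424784580848791721628840/42 = 10113918591637898134020.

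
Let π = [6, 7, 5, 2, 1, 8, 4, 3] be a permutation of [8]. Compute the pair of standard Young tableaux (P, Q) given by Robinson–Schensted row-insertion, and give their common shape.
P = [1, 3, 8] / [2, 4] / [5, 7] / [6];  Q = [1, 2, 6] / [3, 7] / [4, 8] / [5];  common shape = (3, 2, 2, 1)

Row-insert the values π_1, π_2, … into P one at a time, bumping the leftmost entry strictly greater than the inserted value down to the next row. The recording tableau Q records, in position (i, j), the step at which that cell was added to P.
  Insert 6 (step 1): P = [6];  Q = [1]
  Insert 7 (step 2): P = [6, 7];  Q = [1, 2]
  Insert 5 (step 3): P = [5, 7] / [6];  Q = [1, 2] / [3]
  Insert 2 (step 4): P = [2, 7] / [5] / [6];  Q = [1, 2] / [3] / [4]
  Insert 1 (step 5): P = [1, 7] / [2] / [5] / [6];  Q = [1, 2] / [3] / [4] / [5]
  Insert 8 (step 6): P = [1, 7, 8] / [2] / [5] / [6];  Q = [1, 2, 6] / [3] / [4] / [5]
  Insert 4 (step 7): P = [1, 4, 8] / [2, 7] / [5] / [6];  Q = [1, 2, 6] / [3, 7] / [4] / [5]
  Insert 3 (step 8): P = [1, 3, 8] / [2, 4] / [5, 7] / [6];  Q = [1, 2, 6] / [3, 7] / [4, 8] / [5]
Final shape: (3, 2, 2, 1).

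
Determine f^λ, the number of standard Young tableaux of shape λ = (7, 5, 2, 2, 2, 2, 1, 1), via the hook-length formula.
# SYT of shape (7, 5, 2, 2, 2, 2, 1, 1) = 1428499800

Hook-length formula: f^λ = n! / Π hook(c), product over all cells c of the Young diagram. For λ = (7, 5, 2, 2, 2, 2, 1, 1), n = 22 boxes. Hook lengths by row (left-to-right, top-to-bottom): [14, 11, 6, 5, 4, 2, 1]; [11, 8, 3, 2, 1]; [7, 4]; [6, 3]; [5, 2]; [4, 1]; [2]; [1]. Product of hooks = 786839961600. So f^λ = 22! / 786839961600 = 1124000727777607680000 / 786839961600 = 1428499800.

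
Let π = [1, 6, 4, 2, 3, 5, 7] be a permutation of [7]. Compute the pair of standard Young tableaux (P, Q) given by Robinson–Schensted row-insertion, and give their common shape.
P = [1, 2, 3, 5, 7] / [4] / [6];  Q = [1, 2, 5, 6, 7] / [3] / [4];  common shape = (5, 1, 1)

Row-insert the values π_1, π_2, … into P one at a time, bumping the leftmost entry strictly greater than the inserted value down to the next row. The recording tableau Q records, in position (i, j), the step at which that cell was added to P.
  Insert 1 (step 1): P = [1];  Q = [1]
  Insert 6 (step 2): P = [1, 6];  Q = [1, 2]
  Insert 4 (step 3): P = [1, 4] / [6];  Q = [1, 2] / [3]
  Insert 2 (step 4): P = [1, 2] / [4] / [6];  Q = [1, 2] / [3] / [4]
  Insert 3 (step 5): P = [1, 2, 3] / [4] / [6];  Q = [1, 2, 5] / [3] / [4]
  Insert 5 (step 6): P = [1, 2, 3, 5] / [4] / [6];  Q = [1, 2, 5, 6] / [3] / [4]
  Insert 7 (step 7): P = [1, 2, 3, 5, 7] / [4] / [6];  Q = [1, 2, 5, 6, 7] / [3] / [4]
Final shape: (5, 1, 1).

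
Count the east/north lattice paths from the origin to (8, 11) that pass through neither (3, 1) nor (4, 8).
Number of paths = 47365

Inclusion–exclusion. Total paths: C(19, 8) = 75582. Through P₁: C(4, 3)·C(15, 5) = 12012. Through P₂: C(12, 4)·C(7, 4) = 17325. Since P₁ is strictly southwest of P₂, a monotone path through both must visit P₁ then P₂; paths through both = C(4, 3)·C(8, 1)·C(7, 4) = 1120. Avoid both = 75582 − 12012 − 17325 + 1120 = 47365.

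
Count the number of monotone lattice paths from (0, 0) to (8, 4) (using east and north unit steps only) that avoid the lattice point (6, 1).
Number of paths = 425

Total paths from (0, 0) to (8, 4): C(12, 8) = 495. Paths through (6, 1): (paths (0, 0) → (6, 1)) × (paths (6, 1) → (8, 4)) = C(7, 6) · C(5, 2) = 7 · 10 = 70. Avoidance count = 495 − 70 = 425.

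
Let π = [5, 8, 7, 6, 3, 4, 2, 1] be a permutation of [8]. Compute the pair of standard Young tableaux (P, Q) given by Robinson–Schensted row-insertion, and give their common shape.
P = [1, 4] / [2, 6] / [3] / [5] / [7] / [8];  Q = [1, 2] / [3, 6] / [4] / [5] / [7] / [8];  common shape = (2, 2, 1, 1, 1, 1)

Row-insert the values π_1, π_2, … into P one at a time, bumping the leftmost entry strictly greater than the inserted value down to the next row. The recording tableau Q records, in position (i, j), the step at which that cell was added to P.
  Insert 5 (step 1): P = [5];  Q = [1]
  Insert 8 (step 2): P = [5, 8];  Q = [1, 2]
  Insert 7 (step 3): P = [5, 7] / [8];  Q = [1, 2] / [3]
  Insert 6 (step 4): P = [5, 6] / [7] / [8];  Q = [1, 2] / [3] / [4]
  Insert 3 (step 5): P = [3, 6] / [5] / [7] / [8];  Q = [1, 2] / [3] / [4] / [5]
  Insert 4 (step 6): P = [3, 4] / [5, 6] / [7] / [8];  Q = [1, 2] / [3, 6] / [4] / [5]
  Insert 2 (step 7): P = [2, 4] / [3, 6] / [5] / [7] / [8];  Q = [1, 2] / [3, 6] / [4] / [5] / [7]
  Insert 1 (step 8): P = [1, 4] / [2, 6] / [3] / [5] / [7] / [8];  Q = [1, 2] / [3, 6] / [4] / [5] / [7] / [8]
Final shape: (2, 2, 1, 1, 1, 1).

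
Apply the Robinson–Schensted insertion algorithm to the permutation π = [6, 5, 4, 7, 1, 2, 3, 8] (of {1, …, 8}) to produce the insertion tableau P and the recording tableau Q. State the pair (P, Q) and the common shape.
P = [1, 2, 3, 8] / [4, 7] / [5] / [6];  Q = [1, 4, 7, 8] / [2, 6] / [3] / [5];  common shape = (4, 2, 1, 1)

Row-insert the values π_1, π_2, … into P one at a time, bumping the leftmost entry strictly greater than the inserted value down to the next row. The recording tableau Q records, in position (i, j), the step at which that cell was added to P.
  Insert 6 (step 1): P = [6];  Q = [1]
  Insert 5 (step 2): P = [5] / [6];  Q = [1] / [2]
  Insert 4 (step 3): P = [4] / [5] / [6];  Q = [1] / [2] / [3]
  Insert 7 (step 4): P = [4, 7] / [5] / [6];  Q = [1, 4] / [2] / [3]
  Insert 1 (step 5): P = [1, 7] / [4] / [5] / [6];  Q = [1, 4] / [2] / [3] / [5]
  Insert 2 (step 6): P = [1, 2] / [4, 7] / [5] / [6];  Q = [1, 4] / [2, 6] / [3] / [5]
  Insert 3 (step 7): P = [1, 2, 3] / [4, 7] / [5] / [6];  Q = [1, 4, 7] / [2, 6] / [3] / [5]
  Insert 8 (step 8): P = [1, 2, 3, 8] / [4, 7] / [5] / [6];  Q = [1, 4, 7, 8] / [2, 6] / [3] / [5]
Final shape: (4, 2, 1, 1).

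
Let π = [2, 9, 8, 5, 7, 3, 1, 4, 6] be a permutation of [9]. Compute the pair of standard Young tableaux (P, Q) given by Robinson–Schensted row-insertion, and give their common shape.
P = [1, 3, 4, 6] / [2, 7] / [5] / [8] / [9];  Q = [1, 2, 5, 9] / [3, 8] / [4] / [6] / [7];  common shape = (4, 2, 1, 1, 1)

Row-insert the values π_1, π_2, … into P one at a time, bumping the leftmost entry strictly greater than the inserted value down to the next row. The recording tableau Q records, in position (i, j), the step at which that cell was added to P.
  Insert 2 (step 1): P = [2];  Q = [1]
  Insert 9 (step 2): P = [2, 9];  Q = [1, 2]
  Insert 8 (step 3): P = [2, 8] / [9];  Q = [1, 2] / [3]
  Insert 5 (step 4): P = [2, 5] / [8] / [9];  Q = [1, 2] / [3] / [4]
  Insert 7 (step 5): P = [2, 5, 7] / [8] / [9];  Q = [1, 2, 5] / [3] / [4]
  Insert 3 (step 6): P = [2, 3, 7] / [5] / [8] / [9];  Q = [1, 2, 5] / [3] / [4] / [6]
  Insert 1 (step 7): P = [1, 3, 7] / [2] / [5] / [8] / [9];  Q = [1, 2, 5] / [3] / [4] / [6] / [7]
  Insert 4 (step 8): P = [1, 3, 4] / [2, 7] / [5] / [8] / [9];  Q = [1, 2, 5] / [3, 8] / [4] / [6] / [7]
  Insert 6 (step 9): P = [1, 3, 4, 6] / [2, 7] / [5] / [8] / [9];  Q = [1, 2, 5, 9] / [3, 8] / [4] / [6] / [7]
Final shape: (4, 2, 1, 1, 1).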